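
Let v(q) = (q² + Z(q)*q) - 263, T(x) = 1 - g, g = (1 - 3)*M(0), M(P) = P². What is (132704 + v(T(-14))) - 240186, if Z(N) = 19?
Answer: -107725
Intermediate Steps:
g = 0 (g = (1 - 3)*0² = -2*0 = 0)
T(x) = 1 (T(x) = 1 - 1*0 = 1 + 0 = 1)
v(q) = -263 + q² + 19*q (v(q) = (q² + 19*q) - 263 = -263 + q² + 19*q)
(132704 + v(T(-14))) - 240186 = (132704 + (-263 + 1² + 19*1)) - 240186 = (132704 + (-263 + 1 + 19)) - 240186 = (132704 - 243) - 240186 = 132461 - 240186 = -107725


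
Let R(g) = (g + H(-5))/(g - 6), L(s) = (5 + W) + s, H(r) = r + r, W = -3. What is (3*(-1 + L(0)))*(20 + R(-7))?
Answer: 831/13 ≈ 63.923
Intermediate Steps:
H(r) = 2*r
L(s) = 2 + s (L(s) = (5 - 3) + s = 2 + s)
R(g) = (-10 + g)/(-6 + g) (R(g) = (g + 2*(-5))/(g - 6) = (g - 10)/(-6 + g) = (-10 + g)/(-6 + g))
(3*(-1 + L(0)))*(20 + R(-7)) = (3*(-1 + (2 + 0)))*(20 + (-10 - 7)/(-6 - 7)) = (3*(-1 + 2))*(20 - 17/(-13)) = (3*1)*(20 - 1/13*(-17)) = 3*(20 + 17/13) = 3*(277/13) = 831/13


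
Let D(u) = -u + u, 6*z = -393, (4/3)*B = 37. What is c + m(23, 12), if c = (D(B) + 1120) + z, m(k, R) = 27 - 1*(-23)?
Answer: 2209/2 ≈ 1104.5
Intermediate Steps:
B = 111/4 (B = (¾)*37 = 111/4 ≈ 27.750)
z = -131/2 (z = (⅙)*(-393) = -131/2 ≈ -65.500)
m(k, R) = 50 (m(k, R) = 27 + 23 = 50)
D(u) = 0
c = 2109/2 (c = (0 + 1120) - 131/2 = 1120 - 131/2 = 2109/2 ≈ 1054.5)
c + m(23, 12) = 2109/2 + 50 = 2209/2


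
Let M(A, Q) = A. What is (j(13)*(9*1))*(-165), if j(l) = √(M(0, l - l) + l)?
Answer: -1485*√13 ≈ -5354.2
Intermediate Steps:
j(l) = √l (j(l) = √(0 + l) = √l)
(j(13)*(9*1))*(-165) = (√13*(9*1))*(-165) = (√13*9)*(-165) = (9*√13)*(-165) = -1485*√13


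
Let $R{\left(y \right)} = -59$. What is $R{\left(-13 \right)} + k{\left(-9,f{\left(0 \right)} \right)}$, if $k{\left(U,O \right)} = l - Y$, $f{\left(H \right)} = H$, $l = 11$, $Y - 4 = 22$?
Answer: $-74$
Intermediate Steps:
$Y = 26$ ($Y = 4 + 22 = 26$)
$k{\left(U,O \right)} = -15$ ($k{\left(U,O \right)} = 11 - 26 = -15$)
$R{\left(-13 \right)} + k{\left(-9,f{\left(0 \right)} \right)} = -59 - 15 = -74$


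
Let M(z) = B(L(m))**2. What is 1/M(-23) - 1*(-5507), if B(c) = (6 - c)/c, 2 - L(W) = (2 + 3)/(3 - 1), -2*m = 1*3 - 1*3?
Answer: 930684/169 ≈ 5507.0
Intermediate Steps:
m = 0 (m = -(1*3 - 1*3)/2 = -(3 - 3)/2 = -1/2*0 = 0)
L(W) = -1/2 (L(W) = 2 - (2 + 3)/(3 - 1) = 2 - 5/2 = -1/2)
B(c) = (6 - c)/c
M(z) = 169 (M(z) = ((6 - 1*(-1/2))/(-1/2))**2 = (-2*(6 + 1/2))**2 = (-2*13/2)**2 = (-13)**2 = 169)
1/M(-23) - 1*(-5507) = 1/169 - 1*(-5507) = 1/169 + 5507 = 930684/169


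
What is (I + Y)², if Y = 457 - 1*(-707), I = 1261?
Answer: 5880625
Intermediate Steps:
Y = 1164 (Y = 457 + 707 = 1164)
(I + Y)² = (1261 + 1164)² = 2425² = 5880625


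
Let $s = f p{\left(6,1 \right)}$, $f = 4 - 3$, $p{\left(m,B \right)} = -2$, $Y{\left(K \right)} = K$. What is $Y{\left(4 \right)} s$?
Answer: $-8$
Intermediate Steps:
$f = 1$
$s = -2$ ($s = 1 \left(-2\right) = -2$)
$Y{\left(4 \right)} s = 4 \left(-2\right) = -8$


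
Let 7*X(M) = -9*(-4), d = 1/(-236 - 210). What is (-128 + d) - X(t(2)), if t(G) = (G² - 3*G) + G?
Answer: -415679/3122 ≈ -133.15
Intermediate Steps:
d = -1/446 (d = 1/(-446) = -1/446 ≈ -0.0022422)
t(G) = G² - 2*G
X(M) = 36/7 (X(M) = (-9*(-4))/7 = (⅐)*36 = 36/7)
(-128 + d) - X(t(2)) = (-128 - 1/446) - 1*36/7 = -57089/446 - 36/7 = -415679/3122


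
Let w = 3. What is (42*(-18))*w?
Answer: -2268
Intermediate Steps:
(42*(-18))*w = (42*(-18))*3 = -756*3 = -2268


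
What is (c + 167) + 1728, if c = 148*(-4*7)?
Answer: -2249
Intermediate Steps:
c = -4144 (c = 148*(-28) = -4144)
(c + 167) + 1728 = (-4144 + 167) + 1728 = -3977 + 1728 = -2249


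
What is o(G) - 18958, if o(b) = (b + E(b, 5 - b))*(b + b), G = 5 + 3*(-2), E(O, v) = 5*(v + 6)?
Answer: -19076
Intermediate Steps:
E(O, v) = 30 + 5*v (E(O, v) = 5*(6 + v) = 30 + 5*v)
G = -1 (G = 5 - 6 = -1)
o(b) = 2*b*(55 - 4*b) (o(b) = (b + (30 + 5*(5 - b)))*(b + b) = (b + (30 + (25 - 5*b)))*(2*b) = (b + (55 - 5*b))*(2*b) = (55 - 4*b)*(2*b) = 2*b*(55 - 4*b))
o(G) - 18958 = 2*(-1)*(55 - 4*(-1)) - 18958 = 2*(-1)*(55 + 4) - 18958 = 2*(-1)*59 - 18958 = -118 - 18958 = -19076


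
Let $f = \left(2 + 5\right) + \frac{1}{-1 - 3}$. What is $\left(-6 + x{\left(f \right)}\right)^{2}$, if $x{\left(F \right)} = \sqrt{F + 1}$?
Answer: $\frac{\left(12 - \sqrt{31}\right)^{2}}{4} \approx 10.343$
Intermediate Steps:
$f = \frac{27}{4}$ ($f = 7 + \frac{1}{-4} = 7 - \frac{1}{4} = \frac{27}{4} \approx 6.75$)
$x{\left(F \right)} = \sqrt{1 + F}$
$\left(-6 + x{\left(f \right)}\right)^{2} = \left(-6 + \sqrt{1 + \frac{27}{4}}\right)^{2} = \left(-6 + \sqrt{\frac{31}{4}}\right)^{2} = \left(-6 + \frac{\sqrt{31}}{2}\right)^{2}$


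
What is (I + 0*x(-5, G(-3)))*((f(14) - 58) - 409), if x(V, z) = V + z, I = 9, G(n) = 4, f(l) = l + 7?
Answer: -4014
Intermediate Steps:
f(l) = 7 + l
(I + 0*x(-5, G(-3)))*((f(14) - 58) - 409) = (9 + 0*(-5 + 4))*(((7 + 14) - 58) - 409) = (9 + 0*(-1))*((21 - 58) - 409) = (9 + 0)*(-37 - 409) = 9*(-446) = -4014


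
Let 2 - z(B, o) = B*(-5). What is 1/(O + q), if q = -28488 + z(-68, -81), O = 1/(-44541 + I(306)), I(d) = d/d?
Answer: -44540/1283910041 ≈ -3.4691e-5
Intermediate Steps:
z(B, o) = 2 + 5*B (z(B, o) = 2 - B*(-5) = 2 - (-5)*B = 2 + 5*B)
I(d) = 1
O = -1/44540 (O = 1/(-44541 + 1) = 1/(-44540) = -1/44540 ≈ -2.2452e-5)
q = -28826 (q = -28488 + (2 + 5*(-68)) = -28488 + (2 - 340) = -28488 - 338 = -28826)
1/(O + q) = 1/(-1/44540 - 28826) = 1/(-1283910041/44540) = -44540/1283910041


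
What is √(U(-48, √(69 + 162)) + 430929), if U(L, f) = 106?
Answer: √431035 ≈ 656.53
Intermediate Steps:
√(U(-48, √(69 + 162)) + 430929) = √(106 + 430929) = √431035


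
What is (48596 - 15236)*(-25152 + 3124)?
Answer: -734854080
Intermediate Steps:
(48596 - 15236)*(-25152 + 3124) = 33360*(-22028) = -734854080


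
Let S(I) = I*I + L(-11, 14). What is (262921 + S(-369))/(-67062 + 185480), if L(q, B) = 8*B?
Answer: 199597/59209 ≈ 3.3711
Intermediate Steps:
S(I) = 112 + I**2 (S(I) = I*I + 8*14 = I**2 + 112 = 112 + I**2)
(262921 + S(-369))/(-67062 + 185480) = (262921 + (112 + (-369)**2))/(-67062 + 185480) = (262921 + (112 + 136161))/118418 = (262921 + 136273)*(1/118418) = 399194*(1/118418) = 199597/59209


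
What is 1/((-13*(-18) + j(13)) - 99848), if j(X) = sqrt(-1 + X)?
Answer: -49807/4961474492 - sqrt(3)/4961474492 ≈ -1.0039e-5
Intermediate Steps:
1/((-13*(-18) + j(13)) - 99848) = 1/((-13*(-18) + sqrt(-1 + 13)) - 99848) = 1/((234 + sqrt(12)) - 99848) = 1/((234 + 2*sqrt(3)) - 99848) = 1/(-99614 + 2*sqrt(3))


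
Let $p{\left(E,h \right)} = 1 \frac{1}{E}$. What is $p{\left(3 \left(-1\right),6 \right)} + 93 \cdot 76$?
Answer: $\frac{21203}{3} \approx 7067.7$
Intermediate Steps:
$p{\left(E,h \right)} = \frac{1}{E}$
$p{\left(3 \left(-1\right),6 \right)} + 93 \cdot 76 = \frac{1}{3 \left(-1\right)} + 93 \cdot 76 = \frac{1}{-3} + 7068 = - \frac{1}{3} + 7068 = \frac{21203}{3}$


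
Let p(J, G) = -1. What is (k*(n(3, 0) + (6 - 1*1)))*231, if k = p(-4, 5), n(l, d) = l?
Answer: -1848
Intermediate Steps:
k = -1
(k*(n(3, 0) + (6 - 1*1)))*231 = -(3 + (6 - 1*1))*231 = -(3 + (6 - 1))*231 = -(3 + 5)*231 = -1*8*231 = -8*231 = -1848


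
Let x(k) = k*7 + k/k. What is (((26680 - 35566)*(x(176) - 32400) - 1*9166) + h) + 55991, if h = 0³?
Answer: 276996787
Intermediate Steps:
h = 0
x(k) = 1 + 7*k (x(k) = 7*k + 1 = 1 + 7*k)
(((26680 - 35566)*(x(176) - 32400) - 1*9166) + h) + 55991 = (((26680 - 35566)*((1 + 7*176) - 32400) - 1*9166) + 0) + 55991 = ((-8886*((1 + 1232) - 32400) - 9166) + 0) + 55991 = ((-8886*(1233 - 32400) - 9166) + 0) + 55991 = ((-8886*(-31167) - 9166) + 0) + 55991 = ((276949962 - 9166) + 0) + 55991 = (276940796 + 0) + 55991 = 276940796 + 55991 = 276996787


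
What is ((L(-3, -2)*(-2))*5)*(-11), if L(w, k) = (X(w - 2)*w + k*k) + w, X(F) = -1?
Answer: 440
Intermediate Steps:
L(w, k) = k² (L(w, k) = (-w + k*k) + w = (-w + k²) + w = (k² - w) + w = k²)
((L(-3, -2)*(-2))*5)*(-11) = (((-2)²*(-2))*5)*(-11) = ((4*(-2))*5)*(-11) = -8*5*(-11) = -40*(-11) = 440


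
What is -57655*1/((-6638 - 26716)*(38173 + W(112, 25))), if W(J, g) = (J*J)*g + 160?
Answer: 57655/11738373282 ≈ 4.9117e-6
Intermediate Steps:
W(J, g) = 160 + g*J**2 (W(J, g) = J**2*g + 160 = g*J**2 + 160 = 160 + g*J**2)
-57655*1/((-6638 - 26716)*(38173 + W(112, 25))) = -57655*1/((-6638 - 26716)*(38173 + (160 + 25*112**2))) = -57655*(-1/(33354*(38173 + (160 + 25*12544)))) = -57655*(-1/(33354*(38173 + (160 + 313600)))) = -57655*(-1/(33354*(38173 + 313760))) = -57655/((-33354*351933)) = -57655/(-11738373282) = -57655*(-1/11738373282) = 57655/11738373282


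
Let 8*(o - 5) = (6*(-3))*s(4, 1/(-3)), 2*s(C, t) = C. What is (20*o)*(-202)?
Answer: -2020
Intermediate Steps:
s(C, t) = C/2
o = ½ (o = 5 + ((6*(-3))*((½)*4))/8 = 5 + (-18*2)/8 = 5 + (⅛)*(-36) = 5 - 9/2 = ½ ≈ 0.50000)
(20*o)*(-202) = (20*(½))*(-202) = 10*(-202) = -2020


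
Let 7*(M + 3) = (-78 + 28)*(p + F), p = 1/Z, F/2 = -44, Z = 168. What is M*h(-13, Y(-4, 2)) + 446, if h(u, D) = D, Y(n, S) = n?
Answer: -302249/147 ≈ -2056.1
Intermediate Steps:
F = -88 (F = 2*(-44) = -88)
p = 1/168 ≈ 0.0059524
M = 367811/588 (M = -3 + ((-78 + 28)*(1/168 - 88))/7 = -3 + (-50*(-14783/168))/7 = -3 + (⅐)*(369575/84) = -3 + 369575/588 = 367811/588 ≈ 625.53)
M*h(-13, Y(-4, 2)) + 446 = (367811/588)*(-4) + 446 = -367811/147 + 446 = -302249/147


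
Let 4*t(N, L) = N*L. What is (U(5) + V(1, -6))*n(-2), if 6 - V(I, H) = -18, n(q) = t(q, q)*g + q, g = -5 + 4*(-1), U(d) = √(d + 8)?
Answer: -264 - 11*√13 ≈ -303.66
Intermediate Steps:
t(N, L) = L*N/4 (t(N, L) = (N*L)/4 = (L*N)/4 = L*N/4)
U(d) = √(8 + d)
g = -9 (g = -5 - 4 = -9)
n(q) = q - 9*q²/4 (n(q) = (q*q/4)*(-9) + q = (q²/4)*(-9) + q = -9*q²/4 + q = q - 9*q²/4)
V(I, H) = 24 (V(I, H) = 6 - 1*(-18) = 6 + 18 = 24)
(U(5) + V(1, -6))*n(-2) = (√(8 + 5) + 24)*((¼)*(-2)*(4 - 9*(-2))) = (√13 + 24)*((¼)*(-2)*(4 + 18)) = (24 + √13)*((¼)*(-2)*22) = (24 + √13)*(-11) = -264 - 11*√13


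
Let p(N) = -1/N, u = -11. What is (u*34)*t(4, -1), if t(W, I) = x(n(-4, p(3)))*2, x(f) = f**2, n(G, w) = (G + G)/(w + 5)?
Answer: -107712/49 ≈ -2198.2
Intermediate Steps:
n(G, w) = 2*G/(5 + w) (n(G, w) = (2*G)/(5 + w) = 2*G/(5 + w))
t(W, I) = 288/49 (t(W, I) = (2*(-4)/(5 - 1/3))**2*2 = (2*(-4)/(14/3))**2*2 = (2*(-4)*(3/14))**2*2 = (-12/7)**2*2 = (144/49)*2 = 288/49)
(u*34)*t(4, -1) = -11*34*(288/49) = -374*288/49 = -107712/49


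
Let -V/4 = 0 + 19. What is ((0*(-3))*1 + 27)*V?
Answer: -2052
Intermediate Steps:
V = -76 (V = -4*(0 + 19) = -4*19 = -76)
((0*(-3))*1 + 27)*V = ((0*(-3))*1 + 27)*(-76) = (0*1 + 27)*(-76) = (0 + 27)*(-76) = 27*(-76) = -2052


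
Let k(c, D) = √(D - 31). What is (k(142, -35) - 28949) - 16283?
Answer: -45232 + I*√66 ≈ -45232.0 + 8.124*I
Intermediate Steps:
k(c, D) = √(-31 + D)
(k(142, -35) - 28949) - 16283 = (√(-31 - 35) - 28949) - 16283 = (√(-66) - 28949) - 16283 = (I*√66 - 28949) - 16283 = (-28949 + I*√66) - 16283 = -45232 + I*√66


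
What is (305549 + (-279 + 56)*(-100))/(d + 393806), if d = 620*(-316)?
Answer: 109283/65962 ≈ 1.6568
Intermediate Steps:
d = -195920
(305549 + (-279 + 56)*(-100))/(d + 393806) = (305549 + (-279 + 56)*(-100))/(-195920 + 393806) = (305549 - 223*(-100))/197886 = (305549 + 22300)*(1/197886) = 327849*(1/197886) = 109283/65962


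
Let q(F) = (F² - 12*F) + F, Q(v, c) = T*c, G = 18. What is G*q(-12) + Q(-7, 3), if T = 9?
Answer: 4995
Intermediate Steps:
Q(v, c) = 9*c
q(F) = F² - 11*F
G*q(-12) + Q(-7, 3) = 18*(-12*(-11 - 12)) + 9*3 = 18*(-12*(-23)) + 27 = 18*276 + 27 = 4968 + 27 = 4995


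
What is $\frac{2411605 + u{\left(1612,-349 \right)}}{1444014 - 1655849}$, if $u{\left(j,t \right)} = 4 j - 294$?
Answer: $- \frac{2417759}{211835} \approx -11.413$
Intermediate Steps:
$u{\left(j,t \right)} = -294 + 4 j$
$\frac{2411605 + u{\left(1612,-349 \right)}}{1444014 - 1655849} = \frac{2411605 + \left(-294 + 4 \cdot 1612\right)}{1444014 - 1655849} = \frac{2411605 + \left(-294 + 6448\right)}{-211835} = \left(2411605 + 6154\right) \left(- \frac{1}{211835}\right) = 2417759 \left(- \frac{1}{211835}\right) = - \frac{2417759}{211835}$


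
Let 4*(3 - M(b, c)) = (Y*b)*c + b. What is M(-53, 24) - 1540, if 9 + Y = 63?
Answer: 62593/4 ≈ 15648.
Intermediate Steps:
Y = 54 (Y = -9 + 63 = 54)
M(b, c) = 3 - b/4 - 27*b*c/2 (M(b, c) = 3 - ((54*b)*c + b)/4 = 3 - (54*b*c + b)/4 = 3 - (b + 54*b*c)/4 = 3 + (-b/4 - 27*b*c/2) = 3 - b/4 - 27*b*c/2)
M(-53, 24) - 1540 = (3 - 1/4*(-53) - 27/2*(-53)*24) - 1540 = (3 + 53/4 + 17172) - 1540 = 68753/4 - 1540 = 62593/4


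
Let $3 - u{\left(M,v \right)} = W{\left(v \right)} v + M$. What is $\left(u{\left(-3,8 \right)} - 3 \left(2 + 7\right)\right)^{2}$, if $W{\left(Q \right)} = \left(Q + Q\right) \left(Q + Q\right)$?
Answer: $4280761$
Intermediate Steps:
$W{\left(Q \right)} = 4 Q^{2}$ ($W{\left(Q \right)} = 2 Q 2 Q = 4 Q^{2}$)
$u{\left(M,v \right)} = 3 - M - 4 v^{3}$ ($u{\left(M,v \right)} = 3 - \left(4 v^{2} v + M\right) = 3 - \left(4 v^{3} + M\right) = 3 - \left(M + 4 v^{3}\right) = 3 - M - 4 v^{3}$)
$\left(u{\left(-3,8 \right)} - 3 \left(2 + 7\right)\right)^{2} = \left(\left(3 - -3 - 4 \cdot 8^{3}\right) - 3 \left(2 + 7\right)\right)^{2} = \left(\left(3 + 3 - 2048\right) - 27\right)^{2} = \left(-2042 - 27\right)^{2} = \left(-2069\right)^{2} = 4280761$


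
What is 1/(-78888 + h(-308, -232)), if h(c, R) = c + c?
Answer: -1/79504 ≈ -1.2578e-5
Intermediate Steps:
h(c, R) = 2*c
1/(-78888 + h(-308, -232)) = 1/(-78888 + 2*(-308)) = 1/(-78888 - 616) = 1/(-79504) = -1/79504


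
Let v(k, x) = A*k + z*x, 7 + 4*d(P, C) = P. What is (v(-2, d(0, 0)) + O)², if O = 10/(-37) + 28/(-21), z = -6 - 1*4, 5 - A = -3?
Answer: 529/49284 ≈ 0.010734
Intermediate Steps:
A = 8 (A = 5 - 1*(-3) = 5 + 3 = 8)
d(P, C) = -7/4 + P/4
z = -10 (z = -6 - 4 = -10)
v(k, x) = -10*x + 8*k (v(k, x) = 8*k - 10*x = -10*x + 8*k)
O = -178/111 (O = 10*(-1/37) + 28*(-1/21) = -10/37 - 4/3 = -178/111 ≈ -1.6036)
(v(-2, d(0, 0)) + O)² = ((-10*(-7/4 + (¼)*0) + 8*(-2)) - 178/111)² = ((-10*(-7/4 + 0) - 16) - 178/111)² = ((-10*(-7/4) - 16) - 178/111)² = ((35/2 - 16) - 178/111)² = (3/2 - 178/111)² = (-23/222)² = 529/49284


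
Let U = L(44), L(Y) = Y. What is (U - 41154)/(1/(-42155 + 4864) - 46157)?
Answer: 766516505/860620344 ≈ 0.89066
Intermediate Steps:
U = 44
(U - 41154)/(1/(-42155 + 4864) - 46157) = (44 - 41154)/(1/(-42155 + 4864) - 46157) = -41110/(1/(-37291) - 46157) = -41110/(-1/37291 - 46157) = -41110/(-1721240688/37291) = -41110*(-37291/1721240688) = 766516505/860620344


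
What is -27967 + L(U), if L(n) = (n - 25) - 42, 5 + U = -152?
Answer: -28191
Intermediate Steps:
U = -157 (U = -5 - 152 = -157)
L(n) = -67 + n (L(n) = (-25 + n) - 42 = -67 + n)
-27967 + L(U) = -27967 + (-67 - 157) = -27967 - 224 = -28191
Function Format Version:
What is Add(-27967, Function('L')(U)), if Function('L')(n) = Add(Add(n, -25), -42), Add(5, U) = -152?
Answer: -28191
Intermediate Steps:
U = -157 (U = Add(-5, -152) = -157)
Function('L')(n) = Add(-67, n) (Function('L')(n) = Add(Add(-25, n), -42) = Add(-67, n))
Add(-27967, Function('L')(U)) = Add(-27967, Add(-67, -157)) = Add(-27967, -224) = -28191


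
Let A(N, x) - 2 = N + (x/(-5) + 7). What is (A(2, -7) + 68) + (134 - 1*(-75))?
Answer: 1447/5 ≈ 289.40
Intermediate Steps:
A(N, x) = 9 + N - x/5 (A(N, x) = 2 + (N + (x/(-5) + 7)) = 2 + (N + (x*(-1/5) + 7)) = 2 + (N + (-x/5 + 7)) = 2 + (N + (7 - x/5)) = 2 + (7 + N - x/5) = 9 + N - x/5)
(A(2, -7) + 68) + (134 - 1*(-75)) = ((9 + 2 - 1/5*(-7)) + 68) + (134 - 1*(-75)) = ((9 + 2 + 7/5) + 68) + (134 + 75) = (62/5 + 68) + 209 = 402/5 + 209 = 1447/5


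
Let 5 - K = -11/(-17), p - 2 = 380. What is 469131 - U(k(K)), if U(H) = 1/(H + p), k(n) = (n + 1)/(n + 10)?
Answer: 43769452925/93299 ≈ 4.6913e+5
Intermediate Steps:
p = 382 (p = 2 + 380 = 382)
K = 74/17 (K = 5 - (-11)/(-17) = 5 - (-11)*(-1)/17 = 5 - 1*11/17 = 5 - 11/17 = 74/17 ≈ 4.3529)
k(n) = (1 + n)/(10 + n)
U(H) = 1/(382 + H) (U(H) = 1/(H + 382) = 1/(382 + H))
469131 - U(k(K)) = 469131 - 1/(382 + (1 + 74/17)/(10 + 74/17)) = 469131 - 1/(382 + (91/17)/(244/17)) = 469131 - 1/(382 + (17/244)*(91/17)) = 469131 - 1/(382 + 91/244) = 469131 - 1/93299/244 = 469131 - 1*244/93299 = 469131 - 244/93299 = 43769452925/93299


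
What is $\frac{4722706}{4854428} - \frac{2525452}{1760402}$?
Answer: $- \frac{986440953411}{2136436190014} \approx -0.46172$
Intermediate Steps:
$\frac{4722706}{4854428} - \frac{2525452}{1760402} = 4722706 \cdot \frac{1}{4854428} - \frac{1262726}{880201} = \frac{2361353}{2427214} - \frac{1262726}{880201} = - \frac{986440953411}{2136436190014}$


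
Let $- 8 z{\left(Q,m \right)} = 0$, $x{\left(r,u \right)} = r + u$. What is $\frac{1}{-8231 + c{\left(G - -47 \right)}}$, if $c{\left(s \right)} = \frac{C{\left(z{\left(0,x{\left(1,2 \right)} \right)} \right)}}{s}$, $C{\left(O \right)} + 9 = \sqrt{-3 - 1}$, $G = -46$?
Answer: $- \frac{2060}{16974401} - \frac{i}{33948802} \approx -0.00012136 - 2.9456 \cdot 10^{-8} i$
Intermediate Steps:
$z{\left(Q,m \right)} = 0$ ($z{\left(Q,m \right)} = \left(- \frac{1}{8}\right) 0 = 0$)
$C{\left(O \right)} = -9 + 2 i$ ($C{\left(O \right)} = -9 + \sqrt{-3 - 1} = -9 + \sqrt{-4} = -9 + 2 i$)
$c{\left(s \right)} = \frac{-9 + 2 i}{s}$
$\frac{1}{-8231 + c{\left(G - -47 \right)}} = \frac{1}{-8231 + \frac{-9 + 2 i}{-46 - -47}} = \frac{1}{-8231 + \frac{-9 + 2 i}{-46 + 47}} = \frac{1}{-8231 + \frac{-9 + 2 i}{1}} = \frac{1}{-8231 + 1 \left(-9 + 2 i\right)} = \frac{1}{-8231 - \left(9 - 2 i\right)} = \frac{1}{-8240 + 2 i} = \frac{-8240 - 2 i}{67897604}$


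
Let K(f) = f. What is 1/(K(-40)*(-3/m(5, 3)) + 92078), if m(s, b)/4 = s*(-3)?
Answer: 1/92076 ≈ 1.0861e-5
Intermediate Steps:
m(s, b) = -12*s (m(s, b) = 4*(s*(-3)) = 4*(-3*s) = -12*s)
1/(K(-40)*(-3/m(5, 3)) + 92078) = 1/(-(-120)/((-12*5)) + 92078) = 1/(-(-120)/(-60) + 92078) = 1/(-(-120)*(-1)/60 + 92078) = 1/(-40*1/20 + 92078) = 1/(-2 + 92078) = 1/92076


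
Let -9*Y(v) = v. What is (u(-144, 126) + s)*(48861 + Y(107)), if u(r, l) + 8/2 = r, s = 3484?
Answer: 488881904/3 ≈ 1.6296e+8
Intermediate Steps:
u(r, l) = -4 + r
Y(v) = -v/9
(u(-144, 126) + s)*(48861 + Y(107)) = ((-4 - 144) + 3484)*(48861 - ⅑*107) = (-148 + 3484)*(48861 - 107/9) = 3336*(439642/9) = 488881904/3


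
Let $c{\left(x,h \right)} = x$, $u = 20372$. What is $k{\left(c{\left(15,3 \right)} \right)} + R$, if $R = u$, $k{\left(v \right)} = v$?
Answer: $20387$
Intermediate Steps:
$R = 20372$
$k{\left(c{\left(15,3 \right)} \right)} + R = 15 + 20372 = 20387$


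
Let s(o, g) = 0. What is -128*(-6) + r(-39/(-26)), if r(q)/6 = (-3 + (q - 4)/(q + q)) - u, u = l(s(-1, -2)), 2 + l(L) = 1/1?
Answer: 751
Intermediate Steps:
l(L) = -1 (l(L) = -2 + 1/1 = -2 + 1*1 = -2 + 1 = -1)
u = -1
r(q) = -12 + 3*(-4 + q)/q (r(q) = 6*((-3 + (q - 4)/(q + q)) - 1*(-1)) = 6*((-3 + (-4 + q)/((2*q))) + 1) = 6*((-3 + (-4 + q)*(1/(2*q))) + 1) = 6*((-3 + (-4 + q)/(2*q)) + 1) = 6*(-2 + (-4 + q)/(2*q)) = -12 + 3*(-4 + q)/q)
-128*(-6) + r(-39/(-26)) = -128*(-6) + (-9 - 12/((-39/(-26)))) = 768 + (-9 - 12/((-39*(-1/26)))) = 768 + (-9 - 12/3/2) = 768 + (-9 - 12*⅔) = 768 + (-9 - 8) = 768 - 17 = 751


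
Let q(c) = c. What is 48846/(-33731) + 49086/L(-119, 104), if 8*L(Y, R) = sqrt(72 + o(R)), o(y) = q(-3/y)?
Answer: -48846/33731 + 261792*sqrt(194610)/2495 ≈ 46287.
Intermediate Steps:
o(y) = -3/y
L(Y, R) = sqrt(72 - 3/R)/8
48846/(-33731) + 49086/L(-119, 104) = 48846/(-33731) + 49086/((sqrt(72 - 3/104)/8)) = 48846*(-1/33731) + 49086/((sqrt(72 - 3*1/104)/8)) = -48846/33731 + 49086/((sqrt(72 - 3/104)/8)) = -48846/33731 + 49086/((sqrt(7485/104)/8)) = -48846/33731 + 49086/(((sqrt(194610)/52)/8)) = -48846/33731 + 49086/((sqrt(194610)/416)) = -48846/33731 + 49086*(16*sqrt(194610)/7485) = -48846/33731 + 261792*sqrt(194610)/2495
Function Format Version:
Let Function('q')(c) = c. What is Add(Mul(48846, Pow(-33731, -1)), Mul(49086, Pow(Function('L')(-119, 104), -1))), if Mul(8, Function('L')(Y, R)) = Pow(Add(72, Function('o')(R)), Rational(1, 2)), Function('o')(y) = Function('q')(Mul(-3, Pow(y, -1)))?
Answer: Add(Rational(-48846, 33731), Mul(Rational(261792, 2495), Pow(194610, Rational(1, 2)))) ≈ 46287.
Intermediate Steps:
Function('o')(y) = Mul(-3, Pow(y, -1))
Function('L')(Y, R) = Mul(Rational(1, 8), Pow(Add(72, Mul(-3, Pow(R, -1))), Rational(1, 2)))
Add(Mul(48846, Pow(-33731, -1)), Mul(49086, Pow(Function('L')(-119, 104), -1))) = Add(Mul(48846, Pow(-33731, -1)), Mul(49086, Pow(Mul(Rational(1, 8), Pow(Add(72, Mul(-3, Pow(104, -1))), Rational(1, 2))), -1))) = Add(Mul(48846, Rational(-1, 33731)), Mul(49086, Pow(Mul(Rational(1, 8), Pow(Add(72, Mul(-3, Rational(1, 104))), Rational(1, 2))), -1))) = Add(Rational(-48846, 33731), Mul(49086, Pow(Mul(Rational(1, 8), Pow(Add(72, Rational(-3, 104)), Rational(1, 2))), -1))) = Add(Rational(-48846, 33731), Mul(49086, Pow(Mul(Rational(1, 8), Pow(Rational(7485, 104), Rational(1, 2))), -1))) = Add(Rational(-48846, 33731), Mul(49086, Pow(Mul(Rational(1, 8), Mul(Rational(1, 52), Pow(194610, Rational(1, 2)))), -1))) = Add(Rational(-48846, 33731), Mul(49086, Pow(Mul(Rational(1, 416), Pow(194610, Rational(1, 2))), -1))) = Add(Rational(-48846, 33731), Mul(49086, Mul(Rational(16, 7485), Pow(194610, Rational(1, 2))))) = Add(Rational(-48846, 33731), Mul(Rational(261792, 2495), Pow(194610, Rational(1, 2))))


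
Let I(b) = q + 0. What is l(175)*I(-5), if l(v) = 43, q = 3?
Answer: 129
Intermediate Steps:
I(b) = 3 (I(b) = 3 + 0 = 3)
l(175)*I(-5) = 43*3 = 129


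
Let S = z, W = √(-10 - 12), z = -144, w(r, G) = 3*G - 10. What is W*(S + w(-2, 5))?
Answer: -139*I*√22 ≈ -651.97*I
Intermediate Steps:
w(r, G) = -10 + 3*G
W = I*√22 (W = √(-22) = I*√22 ≈ 4.6904*I)
S = -144
W*(S + w(-2, 5)) = (I*√22)*(-144 + (-10 + 3*5)) = (I*√22)*(-144 + (-10 + 15)) = (I*√22)*(-144 + 5) = (I*√22)*(-139) = -139*I*√22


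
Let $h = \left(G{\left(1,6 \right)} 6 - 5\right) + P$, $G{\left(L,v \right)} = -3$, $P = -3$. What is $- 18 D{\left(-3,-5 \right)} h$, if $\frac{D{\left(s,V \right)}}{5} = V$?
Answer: $-11700$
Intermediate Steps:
$D{\left(s,V \right)} = 5 V$
$h = -26$ ($h = \left(\left(-3\right) 6 - 5\right) - 3 = \left(-18 - 5\right) - 3 = -23 - 3 = -26$)
$- 18 D{\left(-3,-5 \right)} h = - 18 \cdot 5 \left(-5\right) \left(-26\right) = \left(-18\right) \left(-25\right) \left(-26\right) = 450 \left(-26\right) = -11700$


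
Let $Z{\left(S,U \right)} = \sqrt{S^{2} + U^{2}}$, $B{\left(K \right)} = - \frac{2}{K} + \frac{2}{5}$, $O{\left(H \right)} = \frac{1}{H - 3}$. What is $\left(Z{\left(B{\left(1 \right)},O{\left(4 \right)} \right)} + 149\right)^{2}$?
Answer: $\frac{\left(745 + \sqrt{89}\right)^{2}}{25} \approx 22767.0$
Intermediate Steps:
$O{\left(H \right)} = \frac{1}{-3 + H}$
$B{\left(K \right)} = \frac{2}{5} - \frac{2}{K}$ ($B{\left(K \right)} = - \frac{2}{K} + 2 \cdot \frac{1}{5} = - \frac{2}{K} + \frac{2}{5} = \frac{2}{5} - \frac{2}{K}$)
$\left(Z{\left(B{\left(1 \right)},O{\left(4 \right)} \right)} + 149\right)^{2} = \left(\sqrt{\left(\frac{2}{5} - \frac{2}{1}\right)^{2} + \left(\frac{1}{-3 + 4}\right)^{2}} + 149\right)^{2} = \left(\sqrt{\left(\frac{2}{5} - 2\right)^{2} + \left(1^{-1}\right)^{2}} + 149\right)^{2} = \left(\sqrt{\left(\frac{2}{5} - 2\right)^{2} + 1^{2}} + 149\right)^{2} = \left(\sqrt{\left(- \frac{8}{5}\right)^{2} + 1} + 149\right)^{2} = \left(\sqrt{\frac{64}{25} + 1} + 149\right)^{2} = \left(\sqrt{\frac{89}{25}} + 149\right)^{2} = \left(\frac{\sqrt{89}}{5} + 149\right)^{2} = \left(149 + \frac{\sqrt{89}}{5}\right)^{2}$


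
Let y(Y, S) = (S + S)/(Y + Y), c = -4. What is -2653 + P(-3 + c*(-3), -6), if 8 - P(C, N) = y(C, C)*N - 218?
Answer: -2421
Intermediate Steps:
y(Y, S) = S/Y (y(Y, S) = (2*S)/((2*Y)) = (2*S)*(1/(2*Y)) = S/Y)
P(C, N) = 226 - N (P(C, N) = 8 - ((C/C)*N - 218) = 8 - (1*N - 218) = 8 - (N - 218) = 8 - (-218 + N) = 8 + (218 - N) = 226 - N)
-2653 + P(-3 + c*(-3), -6) = -2653 + (226 - 1*(-6)) = -2653 + (226 + 6) = -2653 + 232 = -2421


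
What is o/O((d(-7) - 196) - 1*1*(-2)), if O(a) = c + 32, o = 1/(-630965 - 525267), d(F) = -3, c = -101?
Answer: 1/79780008 ≈ 1.2534e-8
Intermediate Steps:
o = -1/1156232 (o = 1/(-1156232) = -1/1156232 ≈ -8.6488e-7)
O(a) = -69 (O(a) = -101 + 32 = -69)
o/O((d(-7) - 196) - 1*1*(-2)) = -1/1156232/(-69) = -1/1156232*(-1/69) = 1/79780008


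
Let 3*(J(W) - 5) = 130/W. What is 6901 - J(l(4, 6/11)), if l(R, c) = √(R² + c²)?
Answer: 6896 - 715*√493/1479 ≈ 6885.3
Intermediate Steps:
J(W) = 5 + 130/(3*W) (J(W) = 5 + (130/W)/3 = 5 + 130/(3*W))
6901 - J(l(4, 6/11)) = 6901 - (5 + 130/(3*(√(4² + (6/11)²)))) = 6901 - (5 + 130/(3*(√(16 + (6*(1/11))²)))) = 6901 - (5 + 130/(3*(√(16 + (6/11)²)))) = 6901 - (5 + 130/(3*(√(16 + 36/121)))) = 6901 - (5 + 130/(3*(√(1972/121)))) = 6901 - (5 + 130/(3*((2*√493/11)))) = 6901 - (5 + 130*(11*√493/986)/3) = 6901 - (5 + 715*√493/1479) = 6901 + (-5 - 715*√493/1479) = 6896 - 715*√493/1479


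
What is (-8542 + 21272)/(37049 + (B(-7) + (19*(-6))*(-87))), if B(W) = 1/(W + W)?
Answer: 178220/657537 ≈ 0.27104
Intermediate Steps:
B(W) = 1/(2*W)
(-8542 + 21272)/(37049 + (B(-7) + (19*(-6))*(-87))) = (-8542 + 21272)/(37049 + ((½)/(-7) + (19*(-6))*(-87))) = 12730/(37049 + ((½)*(-⅐) - 114*(-87))) = 12730/(37049 + (-1/14 + 9918)) = 12730/(37049 + 138851/14) = 12730/(657537/14) = 12730*(14/657537) = 178220/657537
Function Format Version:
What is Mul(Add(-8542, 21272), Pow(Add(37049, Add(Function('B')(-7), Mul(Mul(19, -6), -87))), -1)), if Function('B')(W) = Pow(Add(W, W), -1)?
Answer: Rational(178220, 657537) ≈ 0.27104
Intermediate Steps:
Function('B')(W) = Mul(Rational(1, 2), Pow(W, -1)) (Function('B')(W) = Pow(Mul(2, W), -1) = Mul(Rational(1, 2), Pow(W, -1)))
Mul(Add(-8542, 21272), Pow(Add(37049, Add(Function('B')(-7), Mul(Mul(19, -6), -87))), -1)) = Mul(Add(-8542, 21272), Pow(Add(37049, Add(Mul(Rational(1, 2), Pow(-7, -1)), Mul(Mul(19, -6), -87))), -1)) = Mul(12730, Pow(Add(37049, Add(Mul(Rational(1, 2), Rational(-1, 7)), Mul(-114, -87))), -1)) = Mul(12730, Pow(Add(37049, Add(Rational(-1, 14), 9918)), -1)) = Mul(12730, Pow(Add(37049, Rational(138851, 14)), -1)) = Mul(12730, Pow(Rational(657537, 14), -1)) = Mul(12730, Rational(14, 657537)) = Rational(178220, 657537)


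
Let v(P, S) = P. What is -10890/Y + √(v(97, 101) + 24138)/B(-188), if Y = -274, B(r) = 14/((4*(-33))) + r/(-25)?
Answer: 5445/137 + 1650*√24235/12233 ≈ 60.742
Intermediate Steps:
B(r) = -7/66 - r/25 (B(r) = 14/(-132) + r*(-1/25) = 14*(-1/132) - r/25 = -7/66 - r/25)
-10890/Y + √(v(97, 101) + 24138)/B(-188) = -10890/(-274) + √(97 + 24138)/(-7/66 - 1/25*(-188)) = -10890*(-1/274) + √24235/(-7/66 + 188/25) = 5445/137 + √24235/(12233/1650) = 5445/137 + √24235*(1650/12233) = 5445/137 + 1650*√24235/12233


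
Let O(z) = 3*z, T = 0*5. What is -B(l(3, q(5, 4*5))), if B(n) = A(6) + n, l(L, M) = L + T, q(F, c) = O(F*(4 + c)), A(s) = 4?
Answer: -7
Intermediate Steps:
T = 0
q(F, c) = 3*F*(4 + c) (q(F, c) = 3*(F*(4 + c)) = 3*F*(4 + c))
l(L, M) = L (l(L, M) = L + 0 = L)
B(n) = 4 + n
-B(l(3, q(5, 4*5))) = -(4 + 3) = -1*7 = -7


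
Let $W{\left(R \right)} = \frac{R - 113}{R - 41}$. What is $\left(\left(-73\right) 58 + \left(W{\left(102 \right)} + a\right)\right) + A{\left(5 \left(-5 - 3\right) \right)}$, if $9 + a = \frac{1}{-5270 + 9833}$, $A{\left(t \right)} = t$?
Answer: $- \frac{1192193201}{278343} \approx -4283.2$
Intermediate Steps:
$W{\left(R \right)} = \frac{-113 + R}{-41 + R}$
$a = - \frac{41066}{4563}$ ($a = -9 + \frac{1}{-5270 + 9833} = -9 + \frac{1}{4563} = - \frac{41066}{4563} \approx -8.9998$)
$\left(\left(-73\right) 58 + \left(W{\left(102 \right)} + a\right)\right) + A{\left(5 \left(-5 - 3\right) \right)} = \left(\left(-73\right) 58 - \left(\frac{41066}{4563} - \frac{-113 + 102}{-41 + 102}\right)\right) + 5 \left(-5 - 3\right) = \left(-4234 - \left(\frac{41066}{4563} - \frac{1}{61} \left(-11\right)\right)\right) + 5 \left(-8\right) = \left(-4234 + \left(\frac{1}{61} \left(-11\right) - \frac{41066}{4563}\right)\right) - 40 = \left(-4234 - \frac{2555219}{278343}\right) - 40 = - \frac{1181059481}{278343} - 40 = - \frac{1192193201}{278343}$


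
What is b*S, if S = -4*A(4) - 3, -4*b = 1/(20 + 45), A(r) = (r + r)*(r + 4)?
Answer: 259/260 ≈ 0.99615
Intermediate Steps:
A(r) = 2*r*(4 + r) (A(r) = (2*r)*(4 + r) = 2*r*(4 + r))
b = -1/260 (b = -1/(4*(20 + 45)) = -¼/65 = -¼*1/65 = -1/260 ≈ -0.0038462)
S = -259 (S = -8*4*(4 + 4) - 3 = -8*4*8 - 3 = -4*64 - 3 = -256 - 3 = -259)
b*S = -1/260*(-259) = 259/260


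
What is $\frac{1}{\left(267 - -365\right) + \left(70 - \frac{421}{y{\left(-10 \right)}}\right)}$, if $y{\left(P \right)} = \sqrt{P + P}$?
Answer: $\frac{14040}{10033321} - \frac{842 i \sqrt{5}}{10033321} \approx 0.0013993 - 0.00018765 i$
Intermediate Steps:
$y{\left(P \right)} = \sqrt{2} \sqrt{P}$ ($y{\left(P \right)} = \sqrt{2 P} = \sqrt{2} \sqrt{P}$)
$\frac{1}{\left(267 - -365\right) + \left(70 - \frac{421}{y{\left(-10 \right)}}\right)} = \frac{1}{\left(267 - -365\right) + \left(70 - \frac{421}{\sqrt{2} \sqrt{-10}}\right)} = \frac{1}{\left(267 + 365\right) + \left(70 - \frac{421}{\sqrt{2} i \sqrt{10}}\right)} = \frac{1}{632 + \left(70 - \frac{421}{2 i \sqrt{5}}\right)} = \frac{1}{632 + \left(70 - 421 \left(- \frac{i \sqrt{5}}{10}\right)\right)} = \frac{1}{632 + \left(70 + \frac{421 i \sqrt{5}}{10}\right)} = \frac{1}{702 + \frac{421 i \sqrt{5}}{10}}$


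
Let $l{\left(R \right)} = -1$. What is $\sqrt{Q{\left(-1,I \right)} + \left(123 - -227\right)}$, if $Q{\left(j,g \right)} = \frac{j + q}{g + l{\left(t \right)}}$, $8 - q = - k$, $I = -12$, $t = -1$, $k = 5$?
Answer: $\frac{\sqrt{58994}}{13} \approx 18.684$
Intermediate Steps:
$q = 13$ ($q = 8 - \left(-1\right) 5 = 8 - -5 = 8 + 5 = 13$)
$Q{\left(j,g \right)} = \frac{13 + j}{-1 + g}$ ($Q{\left(j,g \right)} = \frac{j + 13}{g - 1} = \frac{13 + j}{-1 + g}$)
$\sqrt{Q{\left(-1,I \right)} + \left(123 - -227\right)} = \sqrt{\frac{13 - 1}{-1 - 12} + \left(123 - -227\right)} = \sqrt{\frac{1}{-13} \cdot 12 + \left(123 + 227\right)} = \sqrt{\left(- \frac{1}{13}\right) 12 + 350} = \sqrt{- \frac{12}{13} + 350} = \sqrt{\frac{4538}{13}} = \frac{\sqrt{58994}}{13}$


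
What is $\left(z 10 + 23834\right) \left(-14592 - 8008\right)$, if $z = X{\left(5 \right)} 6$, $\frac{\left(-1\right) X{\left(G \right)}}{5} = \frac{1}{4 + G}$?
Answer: $- \frac{1613685200}{3} \approx -5.3789 \cdot 10^{8}$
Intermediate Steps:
$X{\left(G \right)} = - \frac{5}{4 + G}$
$z = - \frac{10}{3}$ ($z = - \frac{5}{4 + 5} \cdot 6 = - \frac{5}{9} \cdot 6 = \left(-5\right) \frac{1}{9} \cdot 6 = \left(- \frac{5}{9}\right) 6 = - \frac{10}{3} \approx -3.3333$)
$\left(z 10 + 23834\right) \left(-14592 - 8008\right) = \left(\left(- \frac{10}{3}\right) 10 + 23834\right) \left(-14592 - 8008\right) = \left(- \frac{100}{3} + 23834\right) \left(-22600\right) = \frac{71402}{3} \left(-22600\right) = - \frac{1613685200}{3}$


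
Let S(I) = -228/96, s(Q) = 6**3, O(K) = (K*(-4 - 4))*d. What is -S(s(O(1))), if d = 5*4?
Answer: 19/8 ≈ 2.3750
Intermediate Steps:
d = 20
O(K) = -160*K (O(K) = (K*(-4 - 4))*20 = (K*(-8))*20 = -8*K*20 = -160*K)
s(Q) = 216
S(I) = -19/8 (S(I) = -228*1/96 = -19/8)
-S(s(O(1))) = -1*(-19/8) = 19/8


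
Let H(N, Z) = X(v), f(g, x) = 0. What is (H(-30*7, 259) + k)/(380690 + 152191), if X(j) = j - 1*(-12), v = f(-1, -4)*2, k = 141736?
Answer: 141748/532881 ≈ 0.26600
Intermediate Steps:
v = 0 (v = 0*2 = 0)
X(j) = 12 + j (X(j) = j + 12 = 12 + j)
H(N, Z) = 12 (H(N, Z) = 12 + 0 = 12)
(H(-30*7, 259) + k)/(380690 + 152191) = (12 + 141736)/(380690 + 152191) = 141748/532881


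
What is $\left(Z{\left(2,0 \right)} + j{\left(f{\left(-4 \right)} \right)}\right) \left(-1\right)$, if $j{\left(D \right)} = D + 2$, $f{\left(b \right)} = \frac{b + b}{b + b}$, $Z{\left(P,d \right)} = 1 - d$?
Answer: $-4$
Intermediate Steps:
$f{\left(b \right)} = 1$ ($f{\left(b \right)} = \frac{2 b}{2 b} = 2 b \frac{1}{2 b} = 1$)
$j{\left(D \right)} = 2 + D$
$\left(Z{\left(2,0 \right)} + j{\left(f{\left(-4 \right)} \right)}\right) \left(-1\right) = \left(\left(1 - 0\right) + \left(2 + 1\right)\right) \left(-1\right) = \left(\left(1 + 0\right) + 3\right) \left(-1\right) = \left(1 + 3\right) \left(-1\right) = 4 \left(-1\right) = -4$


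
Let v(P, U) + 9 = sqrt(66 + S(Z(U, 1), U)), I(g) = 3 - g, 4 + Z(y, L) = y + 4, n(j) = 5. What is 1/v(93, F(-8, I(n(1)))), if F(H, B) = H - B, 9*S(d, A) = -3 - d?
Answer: -27/44 - sqrt(597)/44 ≈ -1.1689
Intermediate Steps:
Z(y, L) = y (Z(y, L) = -4 + (y + 4) = -4 + (4 + y) = y)
S(d, A) = -1/3 - d/9 (S(d, A) = (-3 - d)/9 = -1/3 - d/9)
v(P, U) = -9 + sqrt(197/3 - U/9) (v(P, U) = -9 + sqrt(66 + (-1/3 - U/9)) = -9 + sqrt(197/3 - U/9))
1/v(93, F(-8, I(n(1)))) = 1/(-9 + sqrt(591 - (-8 - (3 - 1*5)))/3) = 1/(-9 + sqrt(591 - (-8 - (3 - 5)))/3) = 1/(-9 + sqrt(591 - (-8 - 1*(-2)))/3) = 1/(-9 + sqrt(591 - (-8 + 2))/3) = 1/(-9 + sqrt(591 - 1*(-6))/3) = 1/(-9 + sqrt(591 + 6)/3) = 1/(-9 + sqrt(597)/3)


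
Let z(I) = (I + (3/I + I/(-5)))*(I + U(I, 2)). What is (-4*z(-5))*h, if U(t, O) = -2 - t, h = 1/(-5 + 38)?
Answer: -184/165 ≈ -1.1152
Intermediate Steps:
h = 1/33 ≈ 0.030303
z(I) = -6/I - 8*I/5 (z(I) = (I + (3/I + I/(-5)))*(I + (-2 - I)) = (I + (3/I + I*(-⅕)))*(-2) = (I + (3/I - I/5))*(-2) = (3/I + 4*I/5)*(-2) = -6/I - 8*I/5)
(-4*z(-5))*h = -4*(-6/(-5) - 8/5*(-5))*(1/33) = -4*(-6*(-⅕) + 8)*(1/33) = -4*(6/5 + 8)*(1/33) = -4*46/5*(1/33) = -184/5*1/33 = -184/165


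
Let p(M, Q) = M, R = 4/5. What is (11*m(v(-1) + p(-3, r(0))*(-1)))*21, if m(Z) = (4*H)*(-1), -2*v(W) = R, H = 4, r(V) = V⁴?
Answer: -3696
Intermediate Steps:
R = ⅘ (R = 4*(⅕) = ⅘ ≈ 0.80000)
v(W) = -⅖ (v(W) = -½*⅘ = -⅖)
m(Z) = -16 (m(Z) = (4*4)*(-1) = 16*(-1) = -16)
(11*m(v(-1) + p(-3, r(0))*(-1)))*21 = (11*(-16))*21 = -176*21 = -3696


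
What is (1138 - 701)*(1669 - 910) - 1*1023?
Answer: 330660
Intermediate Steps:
(1138 - 701)*(1669 - 910) - 1*1023 = 437*759 - 1023 = 331683 - 1023 = 330660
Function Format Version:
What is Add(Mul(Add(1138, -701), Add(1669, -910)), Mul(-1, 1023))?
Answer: 330660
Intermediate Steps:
Add(Mul(Add(1138, -701), Add(1669, -910)), Mul(-1, 1023)) = Add(Mul(437, 759), -1023) = Add(331683, -1023) = 330660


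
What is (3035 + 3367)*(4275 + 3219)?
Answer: 47976588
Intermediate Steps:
(3035 + 3367)*(4275 + 3219) = 6402*7494 = 47976588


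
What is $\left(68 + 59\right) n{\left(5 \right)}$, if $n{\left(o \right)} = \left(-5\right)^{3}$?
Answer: $-15875$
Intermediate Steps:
$n{\left(o \right)} = -125$
$\left(68 + 59\right) n{\left(5 \right)} = \left(68 + 59\right) \left(-125\right) = 127 \left(-125\right) = -15875$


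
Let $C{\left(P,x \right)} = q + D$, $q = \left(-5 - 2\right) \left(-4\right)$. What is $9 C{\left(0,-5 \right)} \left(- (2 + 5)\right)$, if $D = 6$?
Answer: $-2142$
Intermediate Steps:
$q = 28$ ($q = \left(-5 - 2\right) \left(-4\right) = \left(-7\right) \left(-4\right) = 28$)
$C{\left(P,x \right)} = 34$ ($C{\left(P,x \right)} = 28 + 6 = 34$)
$9 C{\left(0,-5 \right)} \left(- (2 + 5)\right) = 9 \cdot 34 \left(- (2 + 5)\right) = 306 \left(\left(-1\right) 7\right) = 306 \left(-7\right) = -2142$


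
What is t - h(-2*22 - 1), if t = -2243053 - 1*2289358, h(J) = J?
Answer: -4532366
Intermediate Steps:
t = -4532411 (t = -2243053 - 2289358 = -4532411)
t - h(-2*22 - 1) = -4532411 - (-2*22 - 1) = -4532411 - (-44 - 1) = -4532411 - 1*(-45) = -4532411 + 45 = -4532366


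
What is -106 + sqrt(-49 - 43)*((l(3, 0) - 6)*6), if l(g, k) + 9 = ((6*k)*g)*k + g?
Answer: -106 - 144*I*sqrt(23) ≈ -106.0 - 690.6*I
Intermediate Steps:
l(g, k) = -9 + g + 6*g*k**2 (l(g, k) = -9 + (((6*k)*g)*k + g) = -9 + ((6*g*k)*k + g) = -9 + (6*g*k**2 + g) = -9 + (g + 6*g*k**2) = -9 + g + 6*g*k**2)
-106 + sqrt(-49 - 43)*((l(3, 0) - 6)*6) = -106 + sqrt(-49 - 43)*(((-9 + 3 + 6*3*0**2) - 6)*6) = -106 + sqrt(-92)*(((-9 + 3 + 6*3*0) - 6)*6) = -106 + (2*I*sqrt(23))*(((-9 + 3 + 0) - 6)*6) = -106 + (2*I*sqrt(23))*((-6 - 6)*6) = -106 + (2*I*sqrt(23))*(-12*6) = -106 + (2*I*sqrt(23))*(-72) = -106 - 144*I*sqrt(23)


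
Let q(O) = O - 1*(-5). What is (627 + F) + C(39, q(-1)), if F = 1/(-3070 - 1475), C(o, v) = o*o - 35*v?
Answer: 9126359/4545 ≈ 2008.0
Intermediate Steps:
q(O) = 5 + O (q(O) = O + 5 = 5 + O)
C(o, v) = o² - 35*v
F = -1/4545 (F = 1/(-4545) = -1/4545 ≈ -0.00022002)
(627 + F) + C(39, q(-1)) = (627 - 1/4545) + (39² - 35*(5 - 1)) = 2849714/4545 + (1521 - 35*4) = 2849714/4545 + (1521 - 140) = 2849714/4545 + 1381 = 9126359/4545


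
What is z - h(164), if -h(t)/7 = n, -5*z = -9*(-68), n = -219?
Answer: -8277/5 ≈ -1655.4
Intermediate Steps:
z = -612/5 (z = -(-9)*(-68)/5 = -⅕*612 = -612/5 ≈ -122.40)
h(t) = 1533 (h(t) = -7*(-219) = 1533)
z - h(164) = -612/5 - 1*1533 = -612/5 - 1533 = -8277/5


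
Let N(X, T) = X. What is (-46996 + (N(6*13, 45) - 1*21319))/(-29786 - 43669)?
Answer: 68237/73455 ≈ 0.92896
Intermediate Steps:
(-46996 + (N(6*13, 45) - 1*21319))/(-29786 - 43669) = (-46996 + (6*13 - 1*21319))/(-29786 - 43669) = (-46996 + (78 - 21319))/(-73455) = (-46996 - 21241)*(-1/73455) = -68237*(-1/73455) = 68237/73455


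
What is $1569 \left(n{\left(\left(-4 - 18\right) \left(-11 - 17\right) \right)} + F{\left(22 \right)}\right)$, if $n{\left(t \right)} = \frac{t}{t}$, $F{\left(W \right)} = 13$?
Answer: $21966$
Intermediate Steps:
$n{\left(t \right)} = 1$
$1569 \left(n{\left(\left(-4 - 18\right) \left(-11 - 17\right) \right)} + F{\left(22 \right)}\right) = 1569 \left(1 + 13\right) = 1569 \cdot 14 = 21966$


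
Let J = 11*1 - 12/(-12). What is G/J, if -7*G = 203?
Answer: -29/12 ≈ -2.4167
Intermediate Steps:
G = -29 (G = -⅐*203 = -29)
J = 12 (J = 11 - 12*(-1/12) = 11 + 1 = 12)
G/J = -29/12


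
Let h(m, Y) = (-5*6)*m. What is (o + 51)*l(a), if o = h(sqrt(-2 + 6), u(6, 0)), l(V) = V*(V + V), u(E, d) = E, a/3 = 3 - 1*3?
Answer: 0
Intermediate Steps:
a = 0 (a = 3*(3 - 1*3) = 3*(3 - 3) = 3*0 = 0)
l(V) = 2*V**2 (l(V) = V*(2*V) = 2*V**2)
h(m, Y) = -30*m
o = -60 (o = -30*sqrt(-2 + 6) = -30*sqrt(4) = -30*2 = -60)
(o + 51)*l(a) = (-60 + 51)*(2*0**2) = -18*0 = -9*0 = 0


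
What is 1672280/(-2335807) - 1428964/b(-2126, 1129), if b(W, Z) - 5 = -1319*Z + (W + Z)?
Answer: 845847777908/3480686450401 ≈ 0.24301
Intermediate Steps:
b(W, Z) = 5 + W - 1318*Z (b(W, Z) = 5 + (-1319*Z + (W + Z)) = 5 + (W - 1318*Z) = 5 + W - 1318*Z)
1672280/(-2335807) - 1428964/b(-2126, 1129) = 1672280/(-2335807) - 1428964/(5 - 2126 - 1318*1129) = 1672280*(-1/2335807) - 1428964/(5 - 2126 - 1488022) = -1672280/2335807 - 1428964/(-1490143) = -1672280/2335807 - 1428964*(-1/1490143) = -1672280/2335807 + 1428964/1490143 = 845847777908/3480686450401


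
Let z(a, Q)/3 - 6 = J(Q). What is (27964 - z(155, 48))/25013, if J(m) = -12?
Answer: 27982/25013 ≈ 1.1187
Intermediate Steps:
z(a, Q) = -18 (z(a, Q) = 18 + 3*(-12) = 18 - 36 = -18)
(27964 - z(155, 48))/25013 = (27964 - 1*(-18))/25013 = (27964 + 18)*(1/25013) = 27982*(1/25013) = 27982/25013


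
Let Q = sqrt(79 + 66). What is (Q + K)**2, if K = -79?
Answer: (79 - sqrt(145))**2 ≈ 4483.4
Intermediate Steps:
Q = sqrt(145) ≈ 12.042
(Q + K)**2 = (sqrt(145) - 79)**2 = (-79 + sqrt(145))**2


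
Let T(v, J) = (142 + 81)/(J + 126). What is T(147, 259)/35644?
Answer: 223/13722940 ≈ 1.6250e-5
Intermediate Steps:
T(v, J) = 223/(126 + J)
T(147, 259)/35644 = (223/(126 + 259))/35644 = (223/385)*(1/35644) = 223/13722940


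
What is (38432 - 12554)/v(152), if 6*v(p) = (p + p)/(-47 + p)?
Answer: 214515/4 ≈ 53629.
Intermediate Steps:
v(p) = p/(3*(-47 + p)) (v(p) = ((p + p)/(-47 + p))/6 = ((2*p)/(-47 + p))/6 = (2*p/(-47 + p))/6 = p/(3*(-47 + p)))
(38432 - 12554)/v(152) = (38432 - 12554)/(((⅓)*152/(-47 + 152))) = 25878/(((⅓)*152/105)) = 25878/(((⅓)*152*(1/105))) = 25878/(152/315) = 25878*(315/152) = 214515/4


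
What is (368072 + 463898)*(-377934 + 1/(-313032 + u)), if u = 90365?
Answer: -70013129139628630/222667 ≈ -3.1443e+11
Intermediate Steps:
(368072 + 463898)*(-377934 + 1/(-313032 + u)) = (368072 + 463898)*(-377934 + 1/(-313032 + 90365)) = 831970*(-377934 + 1/(-222667)) = 831970*(-377934 - 1/222667) = 831970*(-84153429979/222667) = -70013129139628630/222667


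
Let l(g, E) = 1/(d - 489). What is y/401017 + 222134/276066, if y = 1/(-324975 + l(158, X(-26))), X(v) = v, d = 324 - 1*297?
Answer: 6687129844424978443/8310700692593800011 ≈ 0.80464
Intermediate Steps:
d = 27 (d = 324 - 297 = 27)
l(g, E) = -1/462 (l(g, E) = 1/(27 - 489) = 1/(-462) = -1/462)
y = -462/150138451 (y = 1/(-324975 - 1/462) = 1/(-150138451/462) = -462/150138451 ≈ -3.0772e-6)
y/401017 + 222134/276066 = -462/150138451/401017 + 222134/276066 = -462/150138451*1/401017 + 222134*(1/276066) = -462/60208071204667 + 111067/138033 = 6687129844424978443/8310700692593800011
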